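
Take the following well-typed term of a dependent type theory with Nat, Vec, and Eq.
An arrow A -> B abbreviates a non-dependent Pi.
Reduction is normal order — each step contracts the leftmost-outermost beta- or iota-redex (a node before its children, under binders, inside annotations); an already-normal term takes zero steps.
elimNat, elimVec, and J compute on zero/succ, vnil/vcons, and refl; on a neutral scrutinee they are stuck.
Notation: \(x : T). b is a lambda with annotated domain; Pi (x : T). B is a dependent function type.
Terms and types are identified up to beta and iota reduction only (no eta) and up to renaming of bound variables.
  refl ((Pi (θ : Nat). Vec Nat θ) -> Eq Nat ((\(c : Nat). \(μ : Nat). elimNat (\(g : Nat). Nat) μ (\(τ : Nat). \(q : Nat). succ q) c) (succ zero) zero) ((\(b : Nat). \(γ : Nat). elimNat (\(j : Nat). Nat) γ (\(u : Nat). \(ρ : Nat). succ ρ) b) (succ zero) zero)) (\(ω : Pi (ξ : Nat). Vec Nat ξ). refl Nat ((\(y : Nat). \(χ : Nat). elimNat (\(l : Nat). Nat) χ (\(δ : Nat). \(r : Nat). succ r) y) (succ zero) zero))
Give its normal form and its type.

resulting normal form:
  refl ((Pi (θ : Nat). Vec Nat θ) -> Eq Nat (succ zero) (succ zero)) (\(c : Pi (μ : Nat). Vec Nat μ). refl Nat (succ zero))
inferred type:
  Eq ((Pi (θ : Nat). Vec Nat θ) -> Eq Nat (succ zero) (succ zero)) (\(c : Pi (μ : Nat). Vec Nat μ). refl Nat (succ zero)) (\(g : Pi (τ : Nat). Vec Nat τ). refl Nat (succ zero))
observation: 18 normal-order steps normalize the term, beginning with a beta-redex.


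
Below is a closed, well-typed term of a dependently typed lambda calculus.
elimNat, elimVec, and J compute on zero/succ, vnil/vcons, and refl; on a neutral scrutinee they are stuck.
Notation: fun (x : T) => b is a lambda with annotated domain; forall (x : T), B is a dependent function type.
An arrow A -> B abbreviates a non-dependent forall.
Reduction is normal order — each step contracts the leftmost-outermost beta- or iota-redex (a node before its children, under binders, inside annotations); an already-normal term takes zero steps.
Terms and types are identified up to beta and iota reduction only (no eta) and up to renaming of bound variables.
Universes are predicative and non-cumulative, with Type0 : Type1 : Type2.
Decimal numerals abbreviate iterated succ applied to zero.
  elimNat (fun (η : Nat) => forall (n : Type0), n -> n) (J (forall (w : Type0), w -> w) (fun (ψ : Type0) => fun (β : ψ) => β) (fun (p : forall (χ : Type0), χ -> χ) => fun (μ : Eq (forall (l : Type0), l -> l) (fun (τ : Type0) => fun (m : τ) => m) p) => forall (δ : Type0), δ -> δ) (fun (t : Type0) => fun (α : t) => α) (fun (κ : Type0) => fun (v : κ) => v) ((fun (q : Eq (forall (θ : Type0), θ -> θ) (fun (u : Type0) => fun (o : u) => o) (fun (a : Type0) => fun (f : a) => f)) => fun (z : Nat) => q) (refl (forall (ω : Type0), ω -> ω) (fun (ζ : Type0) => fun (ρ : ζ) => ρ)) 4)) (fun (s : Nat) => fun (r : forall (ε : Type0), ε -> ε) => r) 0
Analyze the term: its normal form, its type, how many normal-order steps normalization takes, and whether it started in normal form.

resulting normal form:
  fun (η : Type0) => fun (n : η) => n
type:
  forall (η : Type0), η -> η
steps to reach normal form (normal order): 4
already normal: no
first contracted redex: an elimNat iota-redex


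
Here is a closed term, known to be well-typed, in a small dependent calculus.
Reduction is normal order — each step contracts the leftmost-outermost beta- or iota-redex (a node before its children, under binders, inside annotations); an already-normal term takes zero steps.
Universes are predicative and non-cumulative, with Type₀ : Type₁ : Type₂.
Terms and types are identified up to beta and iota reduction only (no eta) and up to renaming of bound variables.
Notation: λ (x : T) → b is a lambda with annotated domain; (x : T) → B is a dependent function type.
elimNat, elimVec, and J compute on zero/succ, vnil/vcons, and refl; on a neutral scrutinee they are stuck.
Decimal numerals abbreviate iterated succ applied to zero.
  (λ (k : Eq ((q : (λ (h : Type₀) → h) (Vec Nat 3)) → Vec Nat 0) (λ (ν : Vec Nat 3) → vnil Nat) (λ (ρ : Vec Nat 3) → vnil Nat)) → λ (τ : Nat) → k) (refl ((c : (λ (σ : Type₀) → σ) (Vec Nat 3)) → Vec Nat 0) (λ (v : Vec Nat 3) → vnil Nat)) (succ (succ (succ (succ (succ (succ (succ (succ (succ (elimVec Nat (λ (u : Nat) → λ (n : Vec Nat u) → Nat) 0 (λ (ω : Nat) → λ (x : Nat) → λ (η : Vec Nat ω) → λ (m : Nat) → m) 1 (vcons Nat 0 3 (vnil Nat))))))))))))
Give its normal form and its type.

reduced normal form:
  refl ((k : Vec Nat 3) → Vec Nat 0) (λ (q : Vec Nat 3) → vnil Nat)
type:
  Eq ((k : Vec Nat 3) → Vec Nat 0) (λ (q : Vec Nat 3) → vnil Nat) (λ (h : Vec Nat 3) → vnil Nat)


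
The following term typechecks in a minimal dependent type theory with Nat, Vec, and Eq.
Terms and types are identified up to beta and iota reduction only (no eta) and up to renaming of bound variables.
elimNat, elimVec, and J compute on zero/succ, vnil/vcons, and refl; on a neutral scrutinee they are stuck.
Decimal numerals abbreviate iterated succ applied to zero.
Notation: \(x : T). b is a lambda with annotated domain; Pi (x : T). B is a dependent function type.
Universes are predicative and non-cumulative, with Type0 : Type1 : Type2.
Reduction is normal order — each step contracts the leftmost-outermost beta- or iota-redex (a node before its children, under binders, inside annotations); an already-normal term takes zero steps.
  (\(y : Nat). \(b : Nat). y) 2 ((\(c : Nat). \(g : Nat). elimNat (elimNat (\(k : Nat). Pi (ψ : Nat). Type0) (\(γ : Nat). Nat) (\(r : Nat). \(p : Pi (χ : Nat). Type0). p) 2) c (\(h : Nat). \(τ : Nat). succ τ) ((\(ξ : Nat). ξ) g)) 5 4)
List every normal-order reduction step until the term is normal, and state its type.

normal-order reduction sequence:
  (\(y : Nat). \(b : Nat). y) 2 ((\(c : Nat). \(g : Nat). elimNat (elimNat (\(k : Nat). Pi (ψ : Nat). Type0) (\(γ : Nat). Nat) (\(r : Nat). \(p : Pi (χ : Nat). Type0). p) 2) c (\(h : Nat). \(τ : Nat). succ τ) ((\(ξ : Nat). ξ) g)) 5 4)
  ~> (\(y : Nat). 2) ((\(b : Nat). \(c : Nat). elimNat (elimNat (\(g : Nat). Pi (k : Nat). Type0) (\(ψ : Nat). Nat) (\(γ : Nat). \(r : Pi (p : Nat). Type0). r) 2) b (\(χ : Nat). \(h : Nat). succ h) ((\(τ : Nat). τ) c)) 5 4)
  ~> 2
type:
  Nat


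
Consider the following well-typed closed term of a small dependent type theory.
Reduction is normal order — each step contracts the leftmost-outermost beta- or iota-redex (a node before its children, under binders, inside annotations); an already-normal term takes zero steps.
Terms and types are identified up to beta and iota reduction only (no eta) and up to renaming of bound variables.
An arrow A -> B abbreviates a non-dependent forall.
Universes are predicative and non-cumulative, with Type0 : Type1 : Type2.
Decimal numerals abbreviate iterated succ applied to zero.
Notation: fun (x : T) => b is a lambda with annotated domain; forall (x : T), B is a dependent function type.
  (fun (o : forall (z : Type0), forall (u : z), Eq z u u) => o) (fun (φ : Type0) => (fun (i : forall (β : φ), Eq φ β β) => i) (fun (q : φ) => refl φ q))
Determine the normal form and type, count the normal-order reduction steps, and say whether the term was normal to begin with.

resulting normal form:
  fun (o : Type0) => fun (z : o) => refl o z
the term's type:
  forall (o : Type0), forall (z : o), Eq o z z
steps to reach normal form (normal order): 2
term was already normal: no
first contracted redex: a beta-redex


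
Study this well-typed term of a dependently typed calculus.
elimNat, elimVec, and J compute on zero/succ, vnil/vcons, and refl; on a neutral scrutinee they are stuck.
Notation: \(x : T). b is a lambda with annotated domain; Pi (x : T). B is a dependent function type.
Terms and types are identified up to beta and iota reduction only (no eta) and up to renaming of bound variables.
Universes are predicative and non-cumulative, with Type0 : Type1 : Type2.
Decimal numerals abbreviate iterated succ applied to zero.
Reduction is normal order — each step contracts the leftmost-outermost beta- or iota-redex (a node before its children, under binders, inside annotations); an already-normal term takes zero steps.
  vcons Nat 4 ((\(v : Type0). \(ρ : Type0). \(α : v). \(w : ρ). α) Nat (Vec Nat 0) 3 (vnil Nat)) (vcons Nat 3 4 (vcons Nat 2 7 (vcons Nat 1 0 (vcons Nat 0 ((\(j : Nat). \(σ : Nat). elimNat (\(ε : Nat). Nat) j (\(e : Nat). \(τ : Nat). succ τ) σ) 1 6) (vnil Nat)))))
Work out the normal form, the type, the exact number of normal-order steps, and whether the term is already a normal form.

reduced normal form:
  vcons Nat 4 3 (vcons Nat 3 4 (vcons Nat 2 7 (vcons Nat 1 0 (vcons Nat 0 7 (vnil Nat)))))
the term's type:
  Vec Nat 5
reduction steps (normal order): 25
term was already normal: no
first contracted redex: a beta-redex


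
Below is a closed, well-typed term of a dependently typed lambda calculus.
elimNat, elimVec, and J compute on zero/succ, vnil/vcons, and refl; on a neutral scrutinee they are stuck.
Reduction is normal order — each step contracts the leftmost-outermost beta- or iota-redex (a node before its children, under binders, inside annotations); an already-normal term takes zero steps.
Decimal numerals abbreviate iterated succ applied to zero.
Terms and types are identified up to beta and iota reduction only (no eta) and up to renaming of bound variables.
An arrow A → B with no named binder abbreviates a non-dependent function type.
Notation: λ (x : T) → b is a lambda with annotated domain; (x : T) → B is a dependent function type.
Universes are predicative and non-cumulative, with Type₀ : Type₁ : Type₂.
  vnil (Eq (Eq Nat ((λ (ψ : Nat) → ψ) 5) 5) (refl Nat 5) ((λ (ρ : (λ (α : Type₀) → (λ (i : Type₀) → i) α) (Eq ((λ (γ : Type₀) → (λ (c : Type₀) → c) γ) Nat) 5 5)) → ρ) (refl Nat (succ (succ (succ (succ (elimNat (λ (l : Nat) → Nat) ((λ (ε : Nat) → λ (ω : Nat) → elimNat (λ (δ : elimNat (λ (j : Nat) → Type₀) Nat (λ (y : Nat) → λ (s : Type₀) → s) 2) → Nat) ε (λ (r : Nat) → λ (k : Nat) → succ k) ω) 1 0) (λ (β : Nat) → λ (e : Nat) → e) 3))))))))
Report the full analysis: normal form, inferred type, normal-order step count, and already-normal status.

reduced normal form:
  vnil (Eq (Eq Nat 5 5) (refl Nat 5) (refl Nat 5))
type:
  Vec (Eq (Eq Nat 5 5) (refl Nat 5) (refl Nat 5)) 0
reduction steps (normal order): 15
term was already normal: no
first contracted redex: a beta-redex


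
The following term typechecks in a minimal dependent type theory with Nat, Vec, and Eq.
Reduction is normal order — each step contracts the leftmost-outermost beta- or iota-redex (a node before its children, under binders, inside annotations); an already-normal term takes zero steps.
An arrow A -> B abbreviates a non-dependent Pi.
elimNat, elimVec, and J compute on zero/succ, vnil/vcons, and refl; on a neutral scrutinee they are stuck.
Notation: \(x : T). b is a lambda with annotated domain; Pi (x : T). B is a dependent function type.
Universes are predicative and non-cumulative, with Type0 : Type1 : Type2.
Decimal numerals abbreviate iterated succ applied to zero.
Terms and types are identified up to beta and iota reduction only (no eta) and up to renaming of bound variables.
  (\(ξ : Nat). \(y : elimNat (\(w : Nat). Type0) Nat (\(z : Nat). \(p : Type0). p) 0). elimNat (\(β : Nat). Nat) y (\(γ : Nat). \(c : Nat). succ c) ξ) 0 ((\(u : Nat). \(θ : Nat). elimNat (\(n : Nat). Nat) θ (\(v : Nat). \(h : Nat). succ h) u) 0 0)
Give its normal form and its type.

reduced normal form:
  0
inferred type:
  Nat
observation: reduction starts at a beta-redex, and 6 normal-order steps reach the normal form.


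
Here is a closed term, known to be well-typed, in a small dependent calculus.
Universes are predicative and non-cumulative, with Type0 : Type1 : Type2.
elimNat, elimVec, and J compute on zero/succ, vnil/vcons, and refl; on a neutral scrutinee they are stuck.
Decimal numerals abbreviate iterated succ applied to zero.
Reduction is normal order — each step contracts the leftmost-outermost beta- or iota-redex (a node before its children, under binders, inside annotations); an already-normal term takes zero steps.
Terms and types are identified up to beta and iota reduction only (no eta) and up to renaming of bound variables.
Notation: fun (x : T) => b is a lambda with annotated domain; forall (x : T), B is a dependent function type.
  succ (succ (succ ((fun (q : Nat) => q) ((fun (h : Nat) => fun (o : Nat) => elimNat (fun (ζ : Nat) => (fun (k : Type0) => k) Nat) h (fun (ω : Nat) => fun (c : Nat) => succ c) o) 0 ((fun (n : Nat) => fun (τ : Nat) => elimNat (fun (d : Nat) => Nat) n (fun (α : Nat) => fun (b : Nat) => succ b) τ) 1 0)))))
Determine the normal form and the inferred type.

normal form:
  4
type:
  Nat


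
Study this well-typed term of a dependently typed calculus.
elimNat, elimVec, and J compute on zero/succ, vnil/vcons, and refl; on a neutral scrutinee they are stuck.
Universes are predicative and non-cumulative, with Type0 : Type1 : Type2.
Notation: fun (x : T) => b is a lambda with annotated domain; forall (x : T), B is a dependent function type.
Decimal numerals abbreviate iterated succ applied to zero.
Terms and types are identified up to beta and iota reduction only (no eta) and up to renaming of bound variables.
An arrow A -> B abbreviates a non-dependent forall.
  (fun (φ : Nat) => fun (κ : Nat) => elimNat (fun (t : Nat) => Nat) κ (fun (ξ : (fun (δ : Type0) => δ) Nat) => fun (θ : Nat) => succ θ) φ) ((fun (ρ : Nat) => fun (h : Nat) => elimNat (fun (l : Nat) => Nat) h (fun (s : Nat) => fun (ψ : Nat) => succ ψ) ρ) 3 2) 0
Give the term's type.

the term's type:
  Nat


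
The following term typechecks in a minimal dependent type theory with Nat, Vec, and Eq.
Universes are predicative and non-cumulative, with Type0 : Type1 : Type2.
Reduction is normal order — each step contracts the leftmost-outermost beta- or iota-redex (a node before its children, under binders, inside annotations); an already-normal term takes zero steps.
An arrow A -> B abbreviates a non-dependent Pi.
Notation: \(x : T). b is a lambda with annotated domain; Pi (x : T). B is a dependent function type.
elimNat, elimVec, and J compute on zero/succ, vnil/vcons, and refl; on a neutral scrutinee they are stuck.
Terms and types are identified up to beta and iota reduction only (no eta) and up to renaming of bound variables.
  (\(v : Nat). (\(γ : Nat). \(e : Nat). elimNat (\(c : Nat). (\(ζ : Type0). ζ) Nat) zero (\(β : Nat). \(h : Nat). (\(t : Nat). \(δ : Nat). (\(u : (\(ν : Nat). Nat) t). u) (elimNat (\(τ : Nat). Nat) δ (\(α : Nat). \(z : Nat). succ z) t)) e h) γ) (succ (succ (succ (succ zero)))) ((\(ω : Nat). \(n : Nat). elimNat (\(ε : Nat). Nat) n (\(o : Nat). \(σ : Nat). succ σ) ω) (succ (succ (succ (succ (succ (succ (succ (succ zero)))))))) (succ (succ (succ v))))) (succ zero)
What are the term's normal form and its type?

normal form:
  succ (succ (succ (succ (succ (succ (succ (succ (succ (succ (succ (succ (succ (succ (succ (succ (succ (succ (succ (succ (succ (succ (succ (succ (succ (succ (succ (succ (succ (succ (succ (succ (succ (succ (succ (succ (succ (succ (succ (succ (succ (succ (succ (succ (succ (succ (succ (succ zero)))))))))))))))))))))))))))))))))))))))))))))))
type:
  Nat


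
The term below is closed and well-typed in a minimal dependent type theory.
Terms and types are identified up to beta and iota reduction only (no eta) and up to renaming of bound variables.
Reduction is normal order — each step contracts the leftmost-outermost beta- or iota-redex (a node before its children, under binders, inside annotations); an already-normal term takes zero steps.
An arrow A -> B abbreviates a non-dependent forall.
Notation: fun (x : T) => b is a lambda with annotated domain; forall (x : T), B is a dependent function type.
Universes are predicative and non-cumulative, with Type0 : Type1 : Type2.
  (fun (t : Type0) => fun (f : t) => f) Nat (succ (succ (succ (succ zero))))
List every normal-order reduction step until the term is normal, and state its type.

normal-order reduction:
  (fun (t : Type0) => fun (f : t) => f) Nat (succ (succ (succ (succ zero))))
  ~> (fun (t : Nat) => t) (succ (succ (succ (succ zero))))
  ~> succ (succ (succ (succ zero)))
inferred type:
  Nat


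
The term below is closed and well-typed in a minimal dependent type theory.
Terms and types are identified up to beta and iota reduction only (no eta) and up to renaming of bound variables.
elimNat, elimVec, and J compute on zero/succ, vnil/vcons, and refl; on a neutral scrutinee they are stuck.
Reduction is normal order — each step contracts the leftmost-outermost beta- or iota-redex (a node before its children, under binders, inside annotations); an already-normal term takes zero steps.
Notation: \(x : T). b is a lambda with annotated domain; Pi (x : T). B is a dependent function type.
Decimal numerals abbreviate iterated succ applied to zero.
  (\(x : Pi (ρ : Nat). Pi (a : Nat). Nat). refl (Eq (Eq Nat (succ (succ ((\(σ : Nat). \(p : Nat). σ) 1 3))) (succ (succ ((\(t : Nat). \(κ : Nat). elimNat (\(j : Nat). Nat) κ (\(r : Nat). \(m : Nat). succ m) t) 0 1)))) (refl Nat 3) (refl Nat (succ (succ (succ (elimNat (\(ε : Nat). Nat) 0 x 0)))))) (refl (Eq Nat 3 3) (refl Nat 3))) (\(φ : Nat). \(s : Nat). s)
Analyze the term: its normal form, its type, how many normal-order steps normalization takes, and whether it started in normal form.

resulting normal form:
  refl (Eq (Eq Nat 3 3) (refl Nat 3) (refl Nat 3)) (refl (Eq Nat 3 3) (refl Nat 3))
inferred type:
  Eq (Eq (Eq Nat 3 3) (refl Nat 3) (refl Nat 3)) (refl (Eq Nat 3 3) (refl Nat 3)) (refl (Eq Nat 3 3) (refl Nat 3))
normal-order step count: 7
already normal: no
first redex: a beta-redex


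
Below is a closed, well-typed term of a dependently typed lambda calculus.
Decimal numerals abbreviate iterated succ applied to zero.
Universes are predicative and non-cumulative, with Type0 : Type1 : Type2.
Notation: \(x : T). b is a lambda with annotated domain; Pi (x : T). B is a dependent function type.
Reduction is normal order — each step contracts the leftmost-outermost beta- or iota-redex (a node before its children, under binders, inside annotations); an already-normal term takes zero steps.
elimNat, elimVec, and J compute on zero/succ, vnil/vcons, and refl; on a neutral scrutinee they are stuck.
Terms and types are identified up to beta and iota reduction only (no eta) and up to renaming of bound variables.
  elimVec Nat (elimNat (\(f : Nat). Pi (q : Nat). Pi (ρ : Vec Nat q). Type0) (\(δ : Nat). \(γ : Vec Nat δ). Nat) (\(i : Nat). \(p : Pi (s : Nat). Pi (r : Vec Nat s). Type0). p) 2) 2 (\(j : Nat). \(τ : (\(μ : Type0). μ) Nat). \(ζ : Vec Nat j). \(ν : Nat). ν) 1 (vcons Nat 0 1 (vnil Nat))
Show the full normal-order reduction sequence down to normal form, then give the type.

normal-order reduction:
  elimVec Nat (elimNat (\(f : Nat). Pi (q : Nat). Pi (ρ : Vec Nat q). Type0) (\(δ : Nat). \(γ : Vec Nat δ). Nat) (\(i : Nat). \(p : Pi (s : Nat). Pi (r : Vec Nat s). Type0). p) 2) 2 (\(j : Nat). \(τ : (\(μ : Type0). μ) Nat). \(ζ : Vec Nat j). \(ν : Nat). ν) 1 (vcons Nat 0 1 (vnil Nat))
  ~> (\(f : Nat). \(q : (\(ρ : Type0). ρ) Nat). \(δ : Vec Nat f). \(γ : Nat). γ) 0 1 (vnil Nat) (elimVec Nat (elimNat (\(i : Nat). Pi (p : Nat). Pi (s : Vec Nat p). Type0) (\(r : Nat). \(j : Vec Nat r). Nat) (\(τ : Nat). \(μ : Pi (ζ : Nat). Pi (ν : Vec Nat ζ). Type0). μ) 2) 2 (\(c : Nat). \(x : (\(e : Type0). e) Nat). \(χ : Vec Nat c). \(κ : Nat). κ) 0 (vnil Nat))
  ~> (\(f : (\(q : Type0). q) Nat). \(ρ : Vec Nat 0). \(δ : Nat). δ) 1 (vnil Nat) (elimVec Nat (elimNat (\(γ : Nat). Pi (i : Nat). Pi (p : Vec Nat i). Type0) (\(s : Nat). \(r : Vec Nat s). Nat) (\(j : Nat). \(τ : Pi (μ : Nat). Pi (ζ : Vec Nat μ). Type0). τ) 2) 2 (\(ν : Nat). \(c : (\(x : Type0). x) Nat). \(e : Vec Nat ν). \(χ : Nat). χ) 0 (vnil Nat))
  ~> (\(f : Vec Nat 0). \(q : Nat). q) (vnil Nat) (elimVec Nat (elimNat (\(ρ : Nat). Pi (δ : Nat). Pi (γ : Vec Nat δ). Type0) (\(i : Nat). \(p : Vec Nat i). Nat) (\(s : Nat). \(r : Pi (j : Nat). Pi (τ : Vec Nat j). Type0). r) 2) 2 (\(μ : Nat). \(ζ : (\(ν : Type0). ν) Nat). \(c : Vec Nat μ). \(x : Nat). x) 0 (vnil Nat))
  ~> (\(f : Nat). f) (elimVec Nat (elimNat (\(q : Nat). Pi (ρ : Nat). Pi (δ : Vec Nat ρ). Type0) (\(γ : Nat). \(i : Vec Nat γ). Nat) (\(p : Nat). \(s : Pi (r : Nat). Pi (j : Vec Nat r). Type0). s) 2) 2 (\(τ : Nat). \(μ : (\(ζ : Type0). ζ) Nat). \(ν : Vec Nat τ). \(c : Nat). c) 0 (vnil Nat))
  ~> elimVec Nat (elimNat (\(f : Nat). Pi (q : Nat). Pi (ρ : Vec Nat q). Type0) (\(δ : Nat). \(γ : Vec Nat δ). Nat) (\(i : Nat). \(p : Pi (s : Nat). Pi (r : Vec Nat s). Type0). p) 2) 2 (\(j : Nat). \(τ : (\(μ : Type0). μ) Nat). \(ζ : Vec Nat j). \(ν : Nat). ν) 0 (vnil Nat)
  ~> 2
the term's type:
  Nat


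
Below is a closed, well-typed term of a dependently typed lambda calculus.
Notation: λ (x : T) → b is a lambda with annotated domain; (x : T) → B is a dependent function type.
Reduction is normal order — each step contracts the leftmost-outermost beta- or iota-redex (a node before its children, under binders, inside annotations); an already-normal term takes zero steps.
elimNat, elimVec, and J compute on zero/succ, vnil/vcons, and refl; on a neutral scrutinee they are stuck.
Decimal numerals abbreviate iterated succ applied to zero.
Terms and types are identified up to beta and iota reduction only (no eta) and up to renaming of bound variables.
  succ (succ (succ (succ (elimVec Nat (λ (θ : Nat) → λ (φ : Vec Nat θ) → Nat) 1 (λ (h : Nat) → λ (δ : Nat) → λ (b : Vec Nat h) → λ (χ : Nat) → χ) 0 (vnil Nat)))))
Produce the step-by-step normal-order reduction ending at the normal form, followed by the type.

normal-order reduction:
  succ (succ (succ (succ (elimVec Nat (λ (θ : Nat) → λ (φ : Vec Nat θ) → Nat) 1 (λ (h : Nat) → λ (δ : Nat) → λ (b : Vec Nat h) → λ (χ : Nat) → χ) 0 (vnil Nat)))))
  ~> 5
inferred type:
  Nat


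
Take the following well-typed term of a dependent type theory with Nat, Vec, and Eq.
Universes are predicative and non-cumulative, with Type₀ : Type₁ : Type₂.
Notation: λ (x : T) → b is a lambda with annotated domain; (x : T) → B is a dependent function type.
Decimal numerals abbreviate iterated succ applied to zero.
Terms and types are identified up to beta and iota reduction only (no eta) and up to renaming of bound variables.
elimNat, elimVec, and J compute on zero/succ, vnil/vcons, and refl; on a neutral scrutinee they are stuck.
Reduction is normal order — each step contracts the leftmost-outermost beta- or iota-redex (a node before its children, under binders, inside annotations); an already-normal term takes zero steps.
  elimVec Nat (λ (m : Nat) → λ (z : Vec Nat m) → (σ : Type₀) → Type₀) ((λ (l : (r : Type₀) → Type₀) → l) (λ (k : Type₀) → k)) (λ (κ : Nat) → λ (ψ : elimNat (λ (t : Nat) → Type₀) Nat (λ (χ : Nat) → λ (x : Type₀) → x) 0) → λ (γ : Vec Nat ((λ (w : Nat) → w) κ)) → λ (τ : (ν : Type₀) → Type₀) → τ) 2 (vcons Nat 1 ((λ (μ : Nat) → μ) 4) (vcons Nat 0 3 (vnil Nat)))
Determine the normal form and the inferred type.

resulting normal form:
  λ (m : Type₀) → m
inferred type:
  (m : Type₀) → Type₀
observation: normalization takes exactly 12 steps under the normal-order strategy.


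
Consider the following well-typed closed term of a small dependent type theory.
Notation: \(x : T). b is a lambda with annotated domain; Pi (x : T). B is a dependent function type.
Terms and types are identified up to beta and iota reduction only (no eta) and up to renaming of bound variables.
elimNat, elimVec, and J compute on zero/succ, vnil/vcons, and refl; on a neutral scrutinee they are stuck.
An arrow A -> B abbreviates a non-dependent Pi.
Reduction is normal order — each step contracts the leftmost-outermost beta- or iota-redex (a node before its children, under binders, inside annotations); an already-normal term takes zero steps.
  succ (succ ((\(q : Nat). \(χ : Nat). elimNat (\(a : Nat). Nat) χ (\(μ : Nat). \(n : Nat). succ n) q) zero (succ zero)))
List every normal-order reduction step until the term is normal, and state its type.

reduction (normal order):
  succ (succ ((\(q : Nat). \(χ : Nat). elimNat (\(a : Nat). Nat) χ (\(μ : Nat). \(n : Nat). succ n) q) zero (succ zero)))
  ~> succ (succ ((\(q : Nat). elimNat (\(χ : Nat). Nat) q (\(a : Nat). \(μ : Nat). succ μ) zero) (succ zero)))
  ~> succ (succ (elimNat (\(q : Nat). Nat) (succ zero) (\(χ : Nat). \(a : Nat). succ a) zero))
  ~> succ (succ (succ zero))
type:
  Nat


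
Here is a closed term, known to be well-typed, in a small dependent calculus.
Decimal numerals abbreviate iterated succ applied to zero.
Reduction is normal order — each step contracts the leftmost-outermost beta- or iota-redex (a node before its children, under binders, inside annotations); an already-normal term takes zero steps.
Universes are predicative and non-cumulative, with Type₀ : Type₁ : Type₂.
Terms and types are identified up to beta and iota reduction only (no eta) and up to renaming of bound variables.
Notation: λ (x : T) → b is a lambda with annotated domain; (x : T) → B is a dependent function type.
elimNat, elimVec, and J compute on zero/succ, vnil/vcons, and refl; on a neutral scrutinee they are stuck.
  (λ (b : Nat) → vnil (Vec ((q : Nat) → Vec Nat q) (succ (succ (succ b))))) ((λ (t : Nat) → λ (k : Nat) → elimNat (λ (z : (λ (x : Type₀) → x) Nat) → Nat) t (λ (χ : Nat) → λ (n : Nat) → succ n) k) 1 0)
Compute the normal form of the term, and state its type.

normal form:
  vnil (Vec ((b : Nat) → Vec Nat b) 4)
inferred type:
  Vec (Vec ((b : Nat) → Vec Nat b) 4) 0
observation: contracting a beta-redex first, the term normalizes in 4 steps.


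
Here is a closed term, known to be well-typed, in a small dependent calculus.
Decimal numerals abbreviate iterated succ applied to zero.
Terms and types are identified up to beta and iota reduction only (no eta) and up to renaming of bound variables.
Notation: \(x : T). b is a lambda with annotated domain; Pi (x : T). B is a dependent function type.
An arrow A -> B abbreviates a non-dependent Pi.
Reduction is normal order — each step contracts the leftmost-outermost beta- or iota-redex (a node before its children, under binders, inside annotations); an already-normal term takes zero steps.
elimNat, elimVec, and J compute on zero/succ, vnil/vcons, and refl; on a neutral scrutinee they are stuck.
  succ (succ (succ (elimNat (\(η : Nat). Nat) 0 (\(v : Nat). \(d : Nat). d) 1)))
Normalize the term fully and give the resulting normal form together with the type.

resulting normal form:
  3
the term's type:
  Nat
observation: the first redex contracted is an elimNat iota-redex; the normal form is reached in 4 normal-order steps.


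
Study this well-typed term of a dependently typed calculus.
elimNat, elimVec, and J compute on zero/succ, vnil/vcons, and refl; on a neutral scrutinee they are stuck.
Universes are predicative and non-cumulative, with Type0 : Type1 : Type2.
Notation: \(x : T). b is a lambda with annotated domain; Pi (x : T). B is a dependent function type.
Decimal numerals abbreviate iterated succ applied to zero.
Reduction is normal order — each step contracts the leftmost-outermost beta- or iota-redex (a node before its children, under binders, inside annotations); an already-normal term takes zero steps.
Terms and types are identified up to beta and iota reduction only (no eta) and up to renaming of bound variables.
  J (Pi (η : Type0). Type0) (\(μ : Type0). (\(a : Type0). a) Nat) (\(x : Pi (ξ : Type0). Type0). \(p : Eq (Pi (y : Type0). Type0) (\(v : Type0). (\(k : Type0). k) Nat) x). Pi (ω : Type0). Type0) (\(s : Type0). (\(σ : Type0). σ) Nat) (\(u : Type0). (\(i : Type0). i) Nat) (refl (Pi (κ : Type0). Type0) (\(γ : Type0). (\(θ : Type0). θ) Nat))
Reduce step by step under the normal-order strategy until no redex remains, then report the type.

normal-order reduction:
  J (Pi (η : Type0). Type0) (\(μ : Type0). (\(a : Type0). a) Nat) (\(x : Pi (ξ : Type0). Type0). \(p : Eq (Pi (y : Type0). Type0) (\(v : Type0). (\(k : Type0). k) Nat) x). Pi (ω : Type0). Type0) (\(s : Type0). (\(σ : Type0). σ) Nat) (\(u : Type0). (\(i : Type0). i) Nat) (refl (Pi (κ : Type0). Type0) (\(γ : Type0). (\(θ : Type0). θ) Nat))
  ~> \(η : Type0). (\(μ : Type0). μ) Nat
  ~> \(η : Type0). Nat
the term's type:
  Pi (η : Type0). Type0


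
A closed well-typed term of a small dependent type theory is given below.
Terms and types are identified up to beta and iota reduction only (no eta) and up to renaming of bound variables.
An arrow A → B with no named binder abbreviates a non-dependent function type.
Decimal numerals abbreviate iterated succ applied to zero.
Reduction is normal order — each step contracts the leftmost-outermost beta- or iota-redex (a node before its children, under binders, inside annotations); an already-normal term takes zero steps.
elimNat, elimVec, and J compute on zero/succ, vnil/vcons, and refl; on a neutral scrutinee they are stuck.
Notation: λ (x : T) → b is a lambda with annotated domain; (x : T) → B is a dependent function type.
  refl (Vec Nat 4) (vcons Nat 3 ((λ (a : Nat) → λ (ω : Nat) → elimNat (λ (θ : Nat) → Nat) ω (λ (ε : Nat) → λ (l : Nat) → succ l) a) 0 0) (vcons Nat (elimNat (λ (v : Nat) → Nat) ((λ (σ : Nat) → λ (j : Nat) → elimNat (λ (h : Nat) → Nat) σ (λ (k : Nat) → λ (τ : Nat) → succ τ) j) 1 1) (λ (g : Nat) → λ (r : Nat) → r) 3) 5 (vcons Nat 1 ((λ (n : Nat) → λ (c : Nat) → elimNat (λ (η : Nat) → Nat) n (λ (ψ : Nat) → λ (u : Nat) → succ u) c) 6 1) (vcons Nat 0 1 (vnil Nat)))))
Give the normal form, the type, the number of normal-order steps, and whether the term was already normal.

normal form:
  refl (Vec Nat 4) (vcons Nat 3 0 (vcons Nat 2 5 (vcons Nat 1 7 (vcons Nat 0 1 (vnil Nat)))))
inferred type:
  Eq (Vec Nat 4) (vcons Nat 3 0 (vcons Nat 2 5 (vcons Nat 1 7 (vcons Nat 0 1 (vnil Nat))))) (vcons Nat 3 0 (vcons Nat 2 5 (vcons Nat 1 7 (vcons Nat 0 1 (vnil Nat)))))
reduction steps (normal order): 25
started in normal form: no
first contracted redex: a beta-redex


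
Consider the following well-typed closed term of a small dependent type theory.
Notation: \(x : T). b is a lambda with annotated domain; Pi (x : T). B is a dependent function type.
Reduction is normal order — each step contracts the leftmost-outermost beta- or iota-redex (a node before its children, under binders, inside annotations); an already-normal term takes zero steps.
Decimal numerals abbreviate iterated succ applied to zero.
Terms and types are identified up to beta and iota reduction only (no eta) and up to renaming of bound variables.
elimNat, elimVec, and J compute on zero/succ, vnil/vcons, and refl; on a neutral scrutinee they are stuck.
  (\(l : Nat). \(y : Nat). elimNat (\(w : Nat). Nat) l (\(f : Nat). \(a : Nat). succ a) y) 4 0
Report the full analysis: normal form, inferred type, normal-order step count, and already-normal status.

reduced normal form:
  4
the term's type:
  Nat
reduction steps (normal order): 3
term was already normal: no
first contracted redex: a beta-redex


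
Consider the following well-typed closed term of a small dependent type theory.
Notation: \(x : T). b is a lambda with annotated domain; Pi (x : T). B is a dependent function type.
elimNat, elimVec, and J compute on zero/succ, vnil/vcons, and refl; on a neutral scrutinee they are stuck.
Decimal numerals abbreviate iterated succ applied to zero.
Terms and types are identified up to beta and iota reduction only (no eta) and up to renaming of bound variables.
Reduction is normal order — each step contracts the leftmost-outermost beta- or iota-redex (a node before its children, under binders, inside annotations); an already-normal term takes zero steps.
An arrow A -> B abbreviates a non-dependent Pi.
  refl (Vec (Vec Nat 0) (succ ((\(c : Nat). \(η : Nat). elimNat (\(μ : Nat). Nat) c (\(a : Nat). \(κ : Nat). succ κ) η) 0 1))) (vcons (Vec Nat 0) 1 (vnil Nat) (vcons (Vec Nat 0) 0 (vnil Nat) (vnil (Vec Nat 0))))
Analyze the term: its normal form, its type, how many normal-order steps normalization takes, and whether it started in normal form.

normal form:
  refl (Vec (Vec Nat 0) 2) (vcons (Vec Nat 0) 1 (vnil Nat) (vcons (Vec Nat 0) 0 (vnil Nat) (vnil (Vec Nat 0))))
the term's type:
  Eq (Vec (Vec Nat 0) 2) (vcons (Vec Nat 0) 1 (vnil Nat) (vcons (Vec Nat 0) 0 (vnil Nat) (vnil (Vec Nat 0)))) (vcons (Vec Nat 0) 1 (vnil Nat) (vcons (Vec Nat 0) 0 (vnil Nat) (vnil (Vec Nat 0))))
steps to reach normal form (normal order): 6
term was already normal: no
first redex: a beta-redex


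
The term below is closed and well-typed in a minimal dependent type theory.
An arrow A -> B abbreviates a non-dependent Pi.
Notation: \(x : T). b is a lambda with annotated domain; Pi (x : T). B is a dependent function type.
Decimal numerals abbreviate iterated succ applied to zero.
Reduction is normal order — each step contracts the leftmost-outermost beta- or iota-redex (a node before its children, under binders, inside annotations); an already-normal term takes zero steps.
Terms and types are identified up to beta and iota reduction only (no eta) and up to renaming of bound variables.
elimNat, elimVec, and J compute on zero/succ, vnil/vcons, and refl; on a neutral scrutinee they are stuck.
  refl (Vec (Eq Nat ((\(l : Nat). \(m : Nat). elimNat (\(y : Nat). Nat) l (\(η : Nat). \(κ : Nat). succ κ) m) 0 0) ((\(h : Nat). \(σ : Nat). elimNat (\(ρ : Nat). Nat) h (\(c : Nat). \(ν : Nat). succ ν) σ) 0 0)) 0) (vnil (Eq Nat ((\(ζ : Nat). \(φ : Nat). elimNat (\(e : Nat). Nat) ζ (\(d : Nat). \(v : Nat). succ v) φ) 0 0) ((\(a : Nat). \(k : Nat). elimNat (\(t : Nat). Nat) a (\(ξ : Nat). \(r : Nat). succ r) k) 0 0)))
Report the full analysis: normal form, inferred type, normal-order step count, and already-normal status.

reduced normal form:
  refl (Vec (Eq Nat 0 0) 0) (vnil (Eq Nat 0 0))
type:
  Eq (Vec (Eq Nat 0 0) 0) (vnil (Eq Nat 0 0)) (vnil (Eq Nat 0 0))
normal-order step count: 12
term was already normal: no
first redex: a beta-redex


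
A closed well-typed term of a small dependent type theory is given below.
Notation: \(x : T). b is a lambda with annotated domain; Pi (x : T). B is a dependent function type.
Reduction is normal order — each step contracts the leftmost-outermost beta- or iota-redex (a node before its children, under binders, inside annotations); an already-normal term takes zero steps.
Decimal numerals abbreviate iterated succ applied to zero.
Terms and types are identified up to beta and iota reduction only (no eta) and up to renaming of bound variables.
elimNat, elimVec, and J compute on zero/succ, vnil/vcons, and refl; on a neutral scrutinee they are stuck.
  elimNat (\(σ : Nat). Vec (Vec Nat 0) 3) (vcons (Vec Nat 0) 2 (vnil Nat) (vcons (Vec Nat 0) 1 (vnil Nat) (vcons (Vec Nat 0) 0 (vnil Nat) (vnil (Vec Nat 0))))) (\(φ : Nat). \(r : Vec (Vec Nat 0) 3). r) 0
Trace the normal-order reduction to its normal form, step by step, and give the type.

normal-order reduction:
  elimNat (\(σ : Nat). Vec (Vec Nat 0) 3) (vcons (Vec Nat 0) 2 (vnil Nat) (vcons (Vec Nat 0) 1 (vnil Nat) (vcons (Vec Nat 0) 0 (vnil Nat) (vnil (Vec Nat 0))))) (\(φ : Nat). \(r : Vec (Vec Nat 0) 3). r) 0
  ~> vcons (Vec Nat 0) 2 (vnil Nat) (vcons (Vec Nat 0) 1 (vnil Nat) (vcons (Vec Nat 0) 0 (vnil Nat) (vnil (Vec Nat 0))))
type:
  Vec (Vec Nat 0) 3


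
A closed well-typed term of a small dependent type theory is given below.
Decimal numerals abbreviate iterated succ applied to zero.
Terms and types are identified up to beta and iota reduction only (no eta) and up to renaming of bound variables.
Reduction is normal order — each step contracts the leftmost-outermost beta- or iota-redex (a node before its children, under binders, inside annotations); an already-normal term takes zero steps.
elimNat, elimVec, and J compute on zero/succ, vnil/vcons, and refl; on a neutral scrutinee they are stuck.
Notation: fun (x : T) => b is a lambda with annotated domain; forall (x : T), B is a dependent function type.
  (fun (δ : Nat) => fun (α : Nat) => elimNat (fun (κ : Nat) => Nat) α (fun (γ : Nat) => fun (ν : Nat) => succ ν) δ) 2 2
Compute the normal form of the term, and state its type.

normal form:
  4
type:
  Nat


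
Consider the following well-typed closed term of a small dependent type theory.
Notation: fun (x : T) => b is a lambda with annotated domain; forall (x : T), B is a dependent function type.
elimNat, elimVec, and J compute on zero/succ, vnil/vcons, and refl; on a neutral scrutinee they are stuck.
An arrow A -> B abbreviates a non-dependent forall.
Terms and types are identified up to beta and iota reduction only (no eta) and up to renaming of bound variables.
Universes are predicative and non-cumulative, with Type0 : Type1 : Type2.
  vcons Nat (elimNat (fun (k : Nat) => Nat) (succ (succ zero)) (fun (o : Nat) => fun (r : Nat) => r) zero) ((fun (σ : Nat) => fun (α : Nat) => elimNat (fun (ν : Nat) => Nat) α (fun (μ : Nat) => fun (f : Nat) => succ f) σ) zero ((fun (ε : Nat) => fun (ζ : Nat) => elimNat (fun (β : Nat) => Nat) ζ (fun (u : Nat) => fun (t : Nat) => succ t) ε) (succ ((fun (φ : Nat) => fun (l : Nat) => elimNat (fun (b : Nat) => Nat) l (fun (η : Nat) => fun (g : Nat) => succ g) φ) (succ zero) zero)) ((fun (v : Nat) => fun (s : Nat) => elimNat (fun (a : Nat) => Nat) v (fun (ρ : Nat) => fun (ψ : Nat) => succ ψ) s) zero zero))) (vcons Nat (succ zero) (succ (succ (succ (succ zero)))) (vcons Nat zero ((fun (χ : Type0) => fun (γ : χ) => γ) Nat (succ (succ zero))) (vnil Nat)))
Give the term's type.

the term's type:
  Vec Nat (succ (succ (succ zero)))


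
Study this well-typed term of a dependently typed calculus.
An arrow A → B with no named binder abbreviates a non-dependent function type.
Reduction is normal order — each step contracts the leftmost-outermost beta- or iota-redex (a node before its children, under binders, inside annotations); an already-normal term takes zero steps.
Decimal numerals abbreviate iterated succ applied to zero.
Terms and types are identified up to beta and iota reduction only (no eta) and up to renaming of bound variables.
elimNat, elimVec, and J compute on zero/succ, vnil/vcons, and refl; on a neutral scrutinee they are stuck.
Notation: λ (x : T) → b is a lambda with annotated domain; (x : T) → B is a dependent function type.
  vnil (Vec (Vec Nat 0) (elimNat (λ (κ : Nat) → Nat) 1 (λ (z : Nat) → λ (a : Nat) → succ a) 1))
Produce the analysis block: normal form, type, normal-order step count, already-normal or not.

reduced normal form:
  vnil (Vec (Vec Nat 0) 2)
type:
  Vec (Vec (Vec Nat 0) 2) 0
steps to reach normal form (normal order): 4
already normal: no
first redex: an elimNat iota-redex


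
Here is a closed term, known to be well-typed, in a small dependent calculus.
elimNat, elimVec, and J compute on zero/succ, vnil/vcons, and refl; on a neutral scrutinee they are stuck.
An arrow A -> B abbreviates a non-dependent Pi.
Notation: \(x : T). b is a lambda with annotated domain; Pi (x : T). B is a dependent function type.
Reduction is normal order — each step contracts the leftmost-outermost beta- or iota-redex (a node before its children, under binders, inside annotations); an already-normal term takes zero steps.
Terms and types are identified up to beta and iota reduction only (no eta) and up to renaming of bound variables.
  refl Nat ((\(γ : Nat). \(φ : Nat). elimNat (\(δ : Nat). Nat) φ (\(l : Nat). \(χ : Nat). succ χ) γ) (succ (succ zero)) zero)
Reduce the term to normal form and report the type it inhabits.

reduced normal form:
  refl Nat (succ (succ zero))
inferred type:
  Eq Nat (succ (succ zero)) (succ (succ zero))


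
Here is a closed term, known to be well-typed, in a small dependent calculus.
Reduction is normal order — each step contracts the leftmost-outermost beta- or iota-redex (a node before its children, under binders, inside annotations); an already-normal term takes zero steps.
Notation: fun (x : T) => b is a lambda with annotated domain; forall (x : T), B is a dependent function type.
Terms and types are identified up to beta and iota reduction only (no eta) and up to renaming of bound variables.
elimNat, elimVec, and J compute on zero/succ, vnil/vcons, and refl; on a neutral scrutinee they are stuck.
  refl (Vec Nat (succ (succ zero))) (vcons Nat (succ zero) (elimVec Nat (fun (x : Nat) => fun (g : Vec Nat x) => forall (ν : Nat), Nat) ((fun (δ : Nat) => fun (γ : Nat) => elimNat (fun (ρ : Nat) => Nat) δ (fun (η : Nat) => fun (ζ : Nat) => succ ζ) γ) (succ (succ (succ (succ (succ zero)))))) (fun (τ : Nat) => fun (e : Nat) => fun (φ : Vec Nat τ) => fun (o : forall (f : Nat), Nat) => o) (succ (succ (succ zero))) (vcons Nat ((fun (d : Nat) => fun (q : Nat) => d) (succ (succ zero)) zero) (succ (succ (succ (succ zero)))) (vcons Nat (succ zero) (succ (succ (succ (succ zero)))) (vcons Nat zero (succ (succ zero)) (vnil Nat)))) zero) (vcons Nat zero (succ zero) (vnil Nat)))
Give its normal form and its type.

normal form:
  refl (Vec Nat (succ (succ zero))) (vcons Nat (succ zero) (succ (succ (succ (succ (succ zero))))) (vcons Nat zero (succ zero) (vnil Nat)))
type:
  Eq (Vec Nat (succ (succ zero))) (vcons Nat (succ zero) (succ (succ (succ (succ (succ zero))))) (vcons Nat zero (succ zero) (vnil Nat))) (vcons Nat (succ zero) (succ (succ (succ (succ (succ zero))))) (vcons Nat zero (succ zero) (vnil Nat)))
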